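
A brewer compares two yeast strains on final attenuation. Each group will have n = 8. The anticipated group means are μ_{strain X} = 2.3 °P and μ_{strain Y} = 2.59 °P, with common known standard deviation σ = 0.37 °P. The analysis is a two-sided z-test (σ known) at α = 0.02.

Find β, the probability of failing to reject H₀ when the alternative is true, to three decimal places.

β ≈ 0.776

Standardized effect: d = |μ_{strain X} − μ_{strain Y}| / σ = |2.3 − 2.59| / 0.37 = 0.7838
Noncentrality parameter: δ = d·√(n/2) = 0.7838 × √(8/2) = 1.5676
Two-sided α = 0.02 → critical value z_{0.01} = 2.326.
Power = Φ(δ − 2.326) + Φ(−δ − 2.326) = Φ(-0.759) + Φ(-3.894) = 0.2240 + 0.0000 = 0.2240.
Type II error: β = 1 − power = 1 − 0.2240 = 0.7760.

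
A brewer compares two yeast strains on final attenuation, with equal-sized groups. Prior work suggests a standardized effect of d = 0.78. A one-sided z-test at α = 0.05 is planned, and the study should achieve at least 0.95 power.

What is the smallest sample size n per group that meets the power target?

n = 36 per group

Set Φ(δ − 1.645) = 0.95; then δ − 1.645 = Φ⁻¹(0.95) = 1.645, giving δ = 3.290.
δ = d·√(n/2) ⇒ n = 2(δ/d)² = 2 × (3.290 / 0.78)² = 35.58.
Rounding up, n = 36 per group.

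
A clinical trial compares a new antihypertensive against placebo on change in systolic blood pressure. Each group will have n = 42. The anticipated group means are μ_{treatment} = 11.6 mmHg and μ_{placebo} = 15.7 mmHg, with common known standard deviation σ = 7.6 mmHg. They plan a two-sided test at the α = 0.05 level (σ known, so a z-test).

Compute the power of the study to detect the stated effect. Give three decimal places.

Standardized effect: d = |μ_{treatment} − μ_{placebo}| / σ = |11.6 − 15.7| / 7.6 = 0.5395
Noncentrality parameter: δ = d·√(n/2) = 0.5395 × √(42/2) = 2.4722
Critical value for a two-sided test at α = 0.05: z_{α/2} = 1.960.
Power = Φ(δ − 1.960) + Φ(−δ − 1.960) = Φ(0.512) + Φ(-4.432) = 0.6957 + 0.0000 = 0.6958.

Power ≈ 0.696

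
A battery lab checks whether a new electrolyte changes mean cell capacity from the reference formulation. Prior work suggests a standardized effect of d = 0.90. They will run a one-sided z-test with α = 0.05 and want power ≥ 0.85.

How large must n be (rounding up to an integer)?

n = 9

For power 0.85 need Φ(δ − z_{0.05}) = 0.85, so δ = z_{0.05} + z_{0.15} = 1.645 + 1.036 = 2.681.
δ = d·√n ⇒ n = (δ/d)² = (2.681 / 0.90)² = 8.88.
Rounding up, n = 9.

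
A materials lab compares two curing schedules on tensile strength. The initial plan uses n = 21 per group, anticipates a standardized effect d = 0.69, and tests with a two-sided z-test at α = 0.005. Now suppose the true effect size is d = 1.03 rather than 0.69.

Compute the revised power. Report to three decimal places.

Power ≈ 0.702

With d = 1.03: δ = d·√(n/2) = 1.03 × √(21/2) = 3.3376. Critical value z_{0.0025} = 2.807.
Revised power = Φ(δ − 2.807) + Φ(−δ − 2.807) = Φ(0.531) + Φ(-6.145) = 0.7021 + 0.0000 = 0.7021.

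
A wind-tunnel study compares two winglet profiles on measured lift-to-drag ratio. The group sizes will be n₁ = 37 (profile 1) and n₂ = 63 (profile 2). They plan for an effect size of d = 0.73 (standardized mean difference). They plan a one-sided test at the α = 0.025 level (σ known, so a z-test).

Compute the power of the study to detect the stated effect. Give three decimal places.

Power ≈ 0.941

Noncentrality parameter: δ = d / √(1/n₁ + 1/n₂) = 0.73 / √(1/37 + 1/63) = 3.5245
One-sided α = 0.025 → critical value z_{0.025} = 1.960.
Power = P(Z > 1.960 − δ) = Φ(1.565) = 0.9412.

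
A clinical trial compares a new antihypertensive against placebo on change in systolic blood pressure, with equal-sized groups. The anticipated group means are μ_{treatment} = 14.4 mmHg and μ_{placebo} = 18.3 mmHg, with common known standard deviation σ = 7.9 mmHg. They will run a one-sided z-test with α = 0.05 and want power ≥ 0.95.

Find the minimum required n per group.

n = 89 per group

Standardized effect: d = |μ_{treatment} − μ_{placebo}| / σ = |14.4 − 18.3| / 7.9 = 0.4937
For power 0.95 need Φ(δ − z_{0.05}) = 0.95, so δ = z_{0.05} + z_{0.05} = 1.645 + 1.645 = 3.290.
δ = d·√(n/2) ⇒ n = 2(δ/d)² = 2 × (3.290 / 0.4937)² = 88.81.
Round up to the next whole unit.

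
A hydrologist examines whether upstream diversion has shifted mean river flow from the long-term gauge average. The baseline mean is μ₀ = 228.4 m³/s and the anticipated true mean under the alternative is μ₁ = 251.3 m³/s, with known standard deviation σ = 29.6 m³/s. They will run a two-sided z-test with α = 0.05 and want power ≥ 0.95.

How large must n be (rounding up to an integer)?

n = 22

Standardized effect: d = |μ₁ − μ₀| / σ = |251.3 − 228.4| / 29.6 = 0.7736
Set Φ(δ − 1.960) = 0.95; then δ − 1.960 = Φ⁻¹(0.95) = 1.645, giving δ = 3.605.
(For δ > 0 the lower-tail rejection region contributes negligibly to power, so the one-term inversion is standard.)
δ = d·√n ⇒ n = (δ/d)² = (3.605 / 0.7736)² = 21.71.
Round up to the next whole unit.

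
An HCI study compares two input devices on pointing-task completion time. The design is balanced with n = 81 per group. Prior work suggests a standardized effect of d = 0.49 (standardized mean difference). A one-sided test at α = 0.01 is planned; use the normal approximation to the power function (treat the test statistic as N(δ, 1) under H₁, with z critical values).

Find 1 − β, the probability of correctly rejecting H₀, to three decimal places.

Noncentrality parameter: δ = d·√(n/2) = 0.49 × √(81/2) = 3.1183
One-sided α = 0.01 → critical value z_{0.01} = 2.326.
Power = P(Z > 2.326 − δ) = Φ(0.792) = 0.7858.

Power ≈ 0.786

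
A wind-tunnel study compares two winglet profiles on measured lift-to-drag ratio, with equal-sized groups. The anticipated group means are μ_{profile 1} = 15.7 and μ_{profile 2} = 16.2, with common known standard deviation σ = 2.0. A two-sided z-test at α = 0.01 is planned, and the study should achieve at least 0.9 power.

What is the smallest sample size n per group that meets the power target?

Standardized effect: d = |μ_{profile 1} − μ_{profile 2}| / σ = |15.7 − 16.2| / 2.0 = 0.2500
For power 0.9 need Φ(δ − z_{0.005}) = 0.9, so δ = z_{0.005} + z_{0.10} = 2.576 + 1.282 = 3.857.
(For δ > 0 the lower-tail rejection region contributes negligibly to power, so the one-term inversion is standard.)
δ = d·√(n/2) ⇒ n = 2(δ/d)² = 2 × (3.857 / 0.2500)² = 476.14.
Round up to the next whole unit.

n = 477 per group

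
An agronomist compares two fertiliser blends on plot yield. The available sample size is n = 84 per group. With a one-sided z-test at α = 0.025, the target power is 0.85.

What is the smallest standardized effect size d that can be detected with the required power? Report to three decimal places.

Required noncentrality: δ = z_{0.025} + z_{0.15} = 1.960 + 1.036 = 2.996.
δ = d·√(n/2) ⇒ d = δ/√(n/2) = 2.996/√(84/2) = 0.4624.

d ≈ 0.462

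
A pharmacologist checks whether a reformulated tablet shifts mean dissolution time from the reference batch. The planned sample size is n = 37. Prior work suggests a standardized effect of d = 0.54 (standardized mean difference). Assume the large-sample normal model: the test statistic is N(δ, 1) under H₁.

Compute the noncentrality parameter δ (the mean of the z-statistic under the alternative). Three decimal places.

δ = d·√n = 0.54 × √37 = 3.2847

δ ≈ 3.285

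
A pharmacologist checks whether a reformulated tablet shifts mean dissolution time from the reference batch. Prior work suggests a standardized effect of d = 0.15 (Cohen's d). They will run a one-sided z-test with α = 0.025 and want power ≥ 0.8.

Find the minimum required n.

For power 0.8 need Φ(δ − z_{0.025}) = 0.8, so δ = z_{0.025} + z_{0.20} = 1.960 + 0.842 = 2.802.
δ = d·√n ⇒ n = (δ/d)² = (2.802 / 0.15)² = 348.84.
Round up to the next whole unit.

n = 349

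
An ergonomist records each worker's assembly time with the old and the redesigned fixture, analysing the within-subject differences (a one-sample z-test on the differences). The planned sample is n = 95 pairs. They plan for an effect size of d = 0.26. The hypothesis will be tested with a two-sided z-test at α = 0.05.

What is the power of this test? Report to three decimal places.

Noncentrality parameter: δ = d·√n = 0.26 × √95 = 2.5342
Two-sided α = 0.05 → critical value z_{0.025} = 1.960.
Power = Φ(δ − 1.960) + Φ(−δ − 1.960) = Φ(0.574) + Φ(-4.494) = 0.7171 + 0.0000 = 0.7171.

Power ≈ 0.717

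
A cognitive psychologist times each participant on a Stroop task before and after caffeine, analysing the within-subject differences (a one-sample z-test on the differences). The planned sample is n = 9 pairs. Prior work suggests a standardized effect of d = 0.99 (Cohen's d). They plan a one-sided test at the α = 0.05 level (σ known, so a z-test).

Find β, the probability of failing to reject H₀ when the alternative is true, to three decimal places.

β ≈ 0.093

Noncentrality parameter: δ = d·√n = 0.99 × √9 = 2.9700
One-sided α = 0.05 → critical value z_{0.05} = 1.645.
Power = P(Z > 1.645 − δ) = Φ(1.325) = 0.9074.
Type II error: β = 1 − power = 1 − 0.9074 = 0.0926.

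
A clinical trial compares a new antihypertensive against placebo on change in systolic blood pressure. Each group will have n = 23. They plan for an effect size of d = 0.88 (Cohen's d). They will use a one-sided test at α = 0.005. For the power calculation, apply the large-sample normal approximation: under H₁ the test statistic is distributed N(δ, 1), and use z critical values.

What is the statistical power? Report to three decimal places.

Power ≈ 0.659

Noncentrality parameter: δ = d·√(n/2) = 0.88 × √(23/2) = 2.9842
Critical value for a one-sided test at α = 0.005: z_α = 2.576.
Power = Φ(δ − 2.576) = Φ(0.408) = 0.6585.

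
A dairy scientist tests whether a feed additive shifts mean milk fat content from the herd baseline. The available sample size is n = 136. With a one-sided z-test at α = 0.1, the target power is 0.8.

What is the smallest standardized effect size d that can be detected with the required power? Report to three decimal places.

Need Φ(δ − 1.282) = 0.8, so δ = 1.282 + 0.842 = 2.123.
δ = d·√n ⇒ d = δ/√n = 2.123/√136 = 0.1821.

d ≈ 0.182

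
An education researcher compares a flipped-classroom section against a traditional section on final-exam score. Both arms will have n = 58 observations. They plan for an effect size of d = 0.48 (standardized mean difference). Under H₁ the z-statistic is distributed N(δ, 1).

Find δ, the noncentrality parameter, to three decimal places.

δ = d·√(n/2) = 0.48 × √(58/2) = 2.5849

δ ≈ 2.585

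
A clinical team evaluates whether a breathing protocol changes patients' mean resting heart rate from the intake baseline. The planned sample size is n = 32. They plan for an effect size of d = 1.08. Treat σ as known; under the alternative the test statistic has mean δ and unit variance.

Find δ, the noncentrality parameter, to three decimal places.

δ = d·√n = 1.08 × √32 = 6.1094

δ ≈ 6.109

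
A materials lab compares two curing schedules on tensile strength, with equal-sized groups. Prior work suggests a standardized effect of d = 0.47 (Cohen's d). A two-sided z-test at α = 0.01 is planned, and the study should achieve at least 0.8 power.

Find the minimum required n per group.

For power 0.8 need Φ(δ − z_{0.005}) = 0.8, so δ = z_{0.005} + z_{0.20} = 2.576 + 0.842 = 3.417.
(Ignoring the negligible lower-tail rejection probability gives the usual closed-form inversion.)
δ = d·√(n/2) ⇒ n = 2(δ/d)² = 2 × (3.417 / 0.47)² = 105.74.
Round up to the next whole unit.

n = 106 per group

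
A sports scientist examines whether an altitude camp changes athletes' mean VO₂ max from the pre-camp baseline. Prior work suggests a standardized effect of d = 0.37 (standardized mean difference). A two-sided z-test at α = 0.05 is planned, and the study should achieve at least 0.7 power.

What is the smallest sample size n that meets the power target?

Set Φ(δ − 1.960) = 0.7; then δ − 1.960 = Φ⁻¹(0.7) = 0.524, giving δ = 2.484.
(For δ > 0 the lower-tail rejection region contributes negligibly to power, so the one-term inversion is standard.)
δ = d·√n ⇒ n = (δ/d)² = (2.484 / 0.37)² = 45.08.
Round up to the next whole unit.

n = 46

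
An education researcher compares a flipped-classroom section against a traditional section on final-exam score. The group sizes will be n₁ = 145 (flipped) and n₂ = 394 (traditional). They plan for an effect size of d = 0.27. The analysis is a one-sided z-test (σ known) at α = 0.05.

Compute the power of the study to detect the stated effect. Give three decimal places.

Power ≈ 0.872

Noncentrality parameter: δ = d / √(1/n₁ + 1/n₂) = 0.27 / √(1/145 + 1/394) = 2.7797
Critical value for a one-sided test at α = 0.05: z_α = 1.645.
Power = Φ(δ − 1.645) = Φ(1.135) = 0.8718.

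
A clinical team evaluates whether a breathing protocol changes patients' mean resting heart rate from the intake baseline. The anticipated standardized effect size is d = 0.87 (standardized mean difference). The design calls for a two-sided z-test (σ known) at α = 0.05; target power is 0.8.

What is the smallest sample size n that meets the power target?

n = 11

For power 0.8 need Φ(δ − z_{0.025}) = 0.8, so δ = z_{0.025} + z_{0.20} = 1.960 + 0.842 = 2.802.
(For δ > 0 the lower-tail rejection region contributes negligibly to power, so the one-term inversion is standard.)
δ = d·√n ⇒ n = (δ/d)² = (2.802 / 0.87)² = 10.37.
Rounding up, n = 11.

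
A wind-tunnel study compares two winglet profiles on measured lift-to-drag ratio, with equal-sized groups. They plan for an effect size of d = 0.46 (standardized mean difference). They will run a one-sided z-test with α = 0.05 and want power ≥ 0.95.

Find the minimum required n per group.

n = 103 per group

Set Φ(δ − 1.645) = 0.95; then δ − 1.645 = Φ⁻¹(0.95) = 1.645, giving δ = 3.290.
δ = d·√(n/2) ⇒ n = 2(δ/d)² = 2 × (3.290 / 0.46)² = 102.29.
Round up to the next whole unit.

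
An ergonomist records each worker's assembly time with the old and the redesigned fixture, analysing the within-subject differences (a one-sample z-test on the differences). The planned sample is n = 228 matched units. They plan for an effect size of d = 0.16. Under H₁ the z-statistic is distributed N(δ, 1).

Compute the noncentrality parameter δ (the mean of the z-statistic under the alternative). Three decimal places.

δ = d·√n = 0.16 × √228 = 2.4159

δ ≈ 2.416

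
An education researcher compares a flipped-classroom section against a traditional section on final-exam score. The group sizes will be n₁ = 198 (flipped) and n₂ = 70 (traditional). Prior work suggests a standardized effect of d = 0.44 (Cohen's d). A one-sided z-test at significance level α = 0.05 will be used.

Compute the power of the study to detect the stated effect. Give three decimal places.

Noncentrality parameter: δ = d / √(1/n₁ + 1/n₂) = 0.44 / √(1/198 + 1/70) = 3.1642
Critical value for a one-sided test at α = 0.05: z_α = 1.645.
Power = P(Z > 1.645 − δ) = Φ(1.519) = 0.9357.

Power ≈ 0.936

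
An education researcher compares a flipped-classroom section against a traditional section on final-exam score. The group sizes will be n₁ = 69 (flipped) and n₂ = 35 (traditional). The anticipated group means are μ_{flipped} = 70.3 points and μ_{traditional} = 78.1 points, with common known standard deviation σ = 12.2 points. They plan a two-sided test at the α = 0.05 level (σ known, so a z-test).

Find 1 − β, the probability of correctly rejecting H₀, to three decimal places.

Power ≈ 0.869

Standardized effect: d = |μ_{flipped} − μ_{traditional}| / σ = |70.3 − 78.1| / 12.2 = 0.6393
Noncentrality parameter: δ = d / √(1/n₁ + 1/n₂) = 0.6393 / √(1/69 + 1/35) = 3.0809
Two-sided α = 0.05 → critical value z_{0.025} = 1.960.
Power = Φ(δ − 1.960) + Φ(−δ − 1.960) = Φ(1.121) + Φ(-5.041) = 0.8688 + 0.0000 = 0.8688.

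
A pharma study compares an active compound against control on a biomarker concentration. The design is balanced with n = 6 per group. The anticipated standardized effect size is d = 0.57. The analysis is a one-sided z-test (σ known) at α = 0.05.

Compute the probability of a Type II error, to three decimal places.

β ≈ 0.745

Noncentrality parameter: δ = d·√(n/2) = 0.57 × √(6/2) = 0.9873
Critical value for a one-sided test at α = 0.05: z_α = 1.645.
Power = P(Z > 1.645 − δ) = Φ(-0.658) = 0.2554.
Type II error: β = 1 − power = 1 − 0.2554 = 0.7446.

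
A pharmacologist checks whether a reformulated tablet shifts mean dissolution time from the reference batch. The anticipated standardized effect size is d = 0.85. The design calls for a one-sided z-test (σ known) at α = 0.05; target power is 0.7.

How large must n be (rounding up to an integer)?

n = 7

Set Φ(δ − 1.645) = 0.7; then δ − 1.645 = Φ⁻¹(0.7) = 0.524, giving δ = 2.169.
δ = d·√n ⇒ n = (δ/d)² = (2.169 / 0.85)² = 6.51.
Round up to the next whole unit.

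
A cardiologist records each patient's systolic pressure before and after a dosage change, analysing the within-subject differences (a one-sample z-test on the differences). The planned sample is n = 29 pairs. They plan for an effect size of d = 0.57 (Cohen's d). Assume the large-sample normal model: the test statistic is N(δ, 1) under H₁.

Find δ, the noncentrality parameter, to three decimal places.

δ = d·√n = 0.57 × √29 = 3.0695

δ ≈ 3.070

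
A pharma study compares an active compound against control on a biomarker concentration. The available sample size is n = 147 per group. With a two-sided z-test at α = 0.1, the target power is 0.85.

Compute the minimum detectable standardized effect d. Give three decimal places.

Required noncentrality: δ = z_{0.05} + z_{0.15} = 1.645 + 1.036 = 2.681.
(Lower-tail contribution to power is negligible for δ > 0.)
δ = d·√(n/2) ⇒ d = δ/√(n/2) = 2.681/√(147/2) = 0.3128.

d ≈ 0.313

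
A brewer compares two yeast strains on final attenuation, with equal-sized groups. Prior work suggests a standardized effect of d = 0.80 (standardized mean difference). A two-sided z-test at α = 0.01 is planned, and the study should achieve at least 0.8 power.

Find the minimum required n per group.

n = 37 per group

For power 0.8 need Φ(δ − z_{0.005}) = 0.8, so δ = z_{0.005} + z_{0.20} = 2.576 + 0.842 = 3.417.
(Ignoring the negligible lower-tail rejection probability gives the usual closed-form inversion.)
δ = d·√(n/2) ⇒ n = 2(δ/d)² = 2 × (3.417 / 0.80)² = 36.50.
Rounding up, n = 37 per group.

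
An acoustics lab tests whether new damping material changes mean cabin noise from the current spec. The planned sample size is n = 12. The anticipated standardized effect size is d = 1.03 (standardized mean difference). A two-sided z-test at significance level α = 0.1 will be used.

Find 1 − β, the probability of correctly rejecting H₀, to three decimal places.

Power ≈ 0.973

Noncentrality parameter: λ = d·√n = 1.03 × √12 = 3.5680
Critical value for a two-sided test at α = 0.1: z_{α/2} = 1.645.
Power = Φ(λ − 1.645) + Φ(−λ − 1.645) = Φ(1.923) + Φ(-5.213) = 0.9728 + 0.0000 = 0.9728.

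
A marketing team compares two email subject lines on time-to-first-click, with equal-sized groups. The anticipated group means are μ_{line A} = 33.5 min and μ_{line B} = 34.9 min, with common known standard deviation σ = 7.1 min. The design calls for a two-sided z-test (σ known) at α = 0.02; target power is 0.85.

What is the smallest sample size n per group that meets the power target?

n = 582 per group

Standardized effect: d = |μ_{line A} − μ_{line B}| / σ = |33.5 − 34.9| / 7.1 = 0.1972
Set Φ(δ − 2.326) = 0.85; then δ − 2.326 = Φ⁻¹(0.85) = 1.036, giving δ = 3.363.
(For δ > 0 the lower-tail rejection region contributes negligibly to power, so the one-term inversion is standard.)
δ = d·√(n/2) ⇒ n = 2(δ/d)² = 2 × (3.363 / 0.1972)² = 581.68.
Round up to the next whole unit.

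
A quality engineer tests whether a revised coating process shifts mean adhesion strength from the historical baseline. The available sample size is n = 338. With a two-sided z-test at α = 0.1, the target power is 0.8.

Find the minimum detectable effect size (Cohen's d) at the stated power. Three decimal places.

Required noncentrality: δ = z_{0.05} + z_{0.20} = 1.645 + 0.842 = 2.486.
(Lower-tail contribution to power is negligible for δ > 0.)
δ = d·√n ⇒ d = δ/√n = 2.486/√338 = 0.1352.

d ≈ 0.135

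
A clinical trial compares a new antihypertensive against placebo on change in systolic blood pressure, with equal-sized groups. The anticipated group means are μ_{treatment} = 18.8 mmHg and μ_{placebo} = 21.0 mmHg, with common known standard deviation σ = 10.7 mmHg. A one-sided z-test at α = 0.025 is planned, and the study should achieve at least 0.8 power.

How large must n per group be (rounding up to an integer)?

n = 372 per group

Standardized effect: d = |μ_{treatment} − μ_{placebo}| / σ = |18.8 − 21.0| / 10.7 = 0.2056
Set Φ(δ − 1.960) = 0.8; then δ − 1.960 = Φ⁻¹(0.8) = 0.842, giving δ = 2.802.
δ = d·√(n/2) ⇒ n = 2(δ/d)² = 2 × (2.802 / 0.2056)² = 371.33.
Round up to the next whole unit.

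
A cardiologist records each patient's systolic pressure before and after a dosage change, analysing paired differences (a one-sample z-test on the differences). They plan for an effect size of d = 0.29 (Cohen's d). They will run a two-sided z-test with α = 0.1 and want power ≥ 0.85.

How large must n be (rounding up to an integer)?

n = 86

For power 0.85 need Φ(δ − z_{0.05}) = 0.85, so δ = z_{0.05} + z_{0.15} = 1.645 + 1.036 = 2.681.
(For δ > 0 the lower-tail rejection region contributes negligibly to power, so the one-term inversion is standard.)
δ = d·√n ⇒ n = (δ/d)² = (2.681 / 0.29)² = 85.49.
Rounding up, n = 86.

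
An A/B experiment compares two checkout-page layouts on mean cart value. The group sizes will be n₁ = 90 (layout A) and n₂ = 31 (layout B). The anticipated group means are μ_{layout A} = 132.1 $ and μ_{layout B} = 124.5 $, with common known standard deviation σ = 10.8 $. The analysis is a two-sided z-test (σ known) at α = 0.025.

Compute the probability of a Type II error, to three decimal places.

β ≈ 0.128

Standardized effect: d = |μ_{layout A} − μ_{layout B}| / σ = |132.1 − 124.5| / 10.8 = 0.7037
Noncentrality parameter: δ = d / √(1/n₁ + 1/n₂) = 0.7037 / √(1/90 + 1/31) = 3.3791
Critical value for a two-sided test at α = 0.025: z_{α/2} = 2.241.
Power = Φ(δ − 2.241) + Φ(−δ − 2.241) = Φ(1.138) + Φ(-5.620) = 0.8724 + 0.0000 = 0.8724.
Type II error: β = 1 − power = 1 − 0.8724 = 0.1276.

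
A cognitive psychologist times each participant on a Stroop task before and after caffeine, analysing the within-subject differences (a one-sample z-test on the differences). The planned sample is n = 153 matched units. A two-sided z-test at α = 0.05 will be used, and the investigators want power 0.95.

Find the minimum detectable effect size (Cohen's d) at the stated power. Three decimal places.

d ≈ 0.291

Required noncentrality: δ = z_{0.025} + z_{0.05} = 1.960 + 1.645 = 3.605.
(Lower-tail contribution to power is negligible for δ > 0.)
δ = d·√n ⇒ d = δ/√n = 3.605/√153 = 0.2914.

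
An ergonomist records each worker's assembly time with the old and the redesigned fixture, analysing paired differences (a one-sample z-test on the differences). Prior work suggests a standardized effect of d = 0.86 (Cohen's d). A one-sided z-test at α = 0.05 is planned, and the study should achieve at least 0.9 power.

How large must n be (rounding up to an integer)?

For power 0.9 need Φ(δ − z_{0.05}) = 0.9, so δ = z_{0.05} + z_{0.10} = 1.645 + 1.282 = 2.926.
δ = d·√n ⇒ n = (δ/d)² = (2.926 / 0.86)² = 11.58.
Round up to the next whole unit.

n = 12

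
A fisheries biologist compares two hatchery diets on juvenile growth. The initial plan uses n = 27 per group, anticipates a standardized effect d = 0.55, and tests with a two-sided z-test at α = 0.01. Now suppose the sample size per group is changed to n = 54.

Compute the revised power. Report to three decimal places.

Power ≈ 0.611

With n = 54 per group: δ = d·√(n/2) = 0.55 × √(54/2) = 2.8579. Critical value z_{0.005} = 2.576.
Revised power = Φ(δ − 2.576) + Φ(−δ − 2.576) = Φ(0.282) + Φ(-5.434) = 0.6110 + 0.0000 = 0.6110.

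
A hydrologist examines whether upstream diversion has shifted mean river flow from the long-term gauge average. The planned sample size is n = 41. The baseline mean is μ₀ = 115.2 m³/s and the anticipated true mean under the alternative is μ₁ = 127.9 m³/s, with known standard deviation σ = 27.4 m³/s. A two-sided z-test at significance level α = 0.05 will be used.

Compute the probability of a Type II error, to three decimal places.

Standardized effect: d = |μ₁ − μ₀| / σ = |127.9 − 115.2| / 27.4 = 0.4635
Noncentrality parameter: δ = d·√n = 0.4635 × √41 = 2.9679
Critical value for a two-sided test at α = 0.05: z_{α/2} = 1.960.
Power = Φ(δ − 1.960) + Φ(−δ − 1.960) = Φ(1.008) + Φ(-4.928) = 0.8433 + 0.0000 = 0.8433.
Type II error: β = 1 − power = 1 − 0.8433 = 0.1567.

β ≈ 0.157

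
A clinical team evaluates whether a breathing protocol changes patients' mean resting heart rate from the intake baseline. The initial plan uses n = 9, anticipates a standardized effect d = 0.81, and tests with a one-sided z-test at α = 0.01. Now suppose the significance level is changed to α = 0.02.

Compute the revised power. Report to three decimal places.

δ = d·√n = 0.81 × √9 = 2.4300 (unchanged). New critical value: z_{0.02} = 2.054.
Revised power = P(Z > 2.054 − δ) = Φ(0.376) = 0.6466.

Power ≈ 0.647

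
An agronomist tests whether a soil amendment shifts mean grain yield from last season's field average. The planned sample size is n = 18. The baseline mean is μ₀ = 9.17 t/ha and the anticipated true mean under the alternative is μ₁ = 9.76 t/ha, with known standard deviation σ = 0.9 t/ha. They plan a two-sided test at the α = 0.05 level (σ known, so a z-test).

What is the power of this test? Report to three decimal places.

Standardized effect: d = |μ₁ − μ₀| / σ = |9.76 − 9.17| / 0.9 = 0.6556
Noncentrality parameter: δ = d·√n = 0.6556 × √18 = 2.7813
Two-sided α = 0.05 → critical value z_{0.025} = 1.960.
Power = Φ(δ − 1.960) + Φ(−δ − 1.960) = Φ(0.821) + Φ(-4.741) = 0.7943 + 0.0000 = 0.7943.

Power ≈ 0.794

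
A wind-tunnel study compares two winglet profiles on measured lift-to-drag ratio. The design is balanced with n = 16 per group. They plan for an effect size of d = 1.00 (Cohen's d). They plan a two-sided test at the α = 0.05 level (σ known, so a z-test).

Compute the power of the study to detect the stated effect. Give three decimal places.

Noncentrality parameter: δ = d·√(n/2) = 1.00 × √(16/2) = 2.8284
Two-sided α = 0.05 → critical value z_{0.025} = 1.960.
Power = Φ(δ − 1.960) + Φ(−δ − 1.960) = Φ(0.868) + Φ(-4.788) = 0.8074 + 0.0000 = 0.8074.

Power ≈ 0.807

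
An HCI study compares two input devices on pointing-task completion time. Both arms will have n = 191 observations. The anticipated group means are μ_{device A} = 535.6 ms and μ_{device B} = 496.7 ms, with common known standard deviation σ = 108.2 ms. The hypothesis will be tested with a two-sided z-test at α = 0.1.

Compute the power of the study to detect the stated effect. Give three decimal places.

Standardized effect: d = |μ_{device A} − μ_{device B}| / σ = |535.6 − 496.7| / 108.2 = 0.3595
Noncentrality parameter: δ = d·√(n/2) = 0.3595 × √(191/2) = 3.5134
Two-sided α = 0.1 → critical value z_{0.05} = 1.645.
Power = Φ(δ − 1.645) + Φ(−δ − 1.645) = Φ(1.869) + Φ(-5.158) = 0.9692 + 0.0000 = 0.9692.

Power ≈ 0.969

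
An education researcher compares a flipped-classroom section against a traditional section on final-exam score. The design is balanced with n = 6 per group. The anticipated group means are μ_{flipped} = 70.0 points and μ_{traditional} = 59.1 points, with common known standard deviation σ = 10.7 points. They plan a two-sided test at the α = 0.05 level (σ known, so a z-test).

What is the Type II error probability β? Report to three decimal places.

Standardized effect: d = |μ_{flipped} − μ_{traditional}| / σ = |70.0 − 59.1| / 10.7 = 1.0187
Noncentrality parameter: δ = d·√(n/2) = 1.0187 × √(6/2) = 1.7644
Critical value for a two-sided test at α = 0.05: z_{α/2} = 1.960.
Power = Φ(δ − 1.960) + Φ(−δ − 1.960) = Φ(-0.196) + Φ(-3.724) = 0.4225 + 0.0001 = 0.4226.
Type II error: β = 1 − power = 1 − 0.4226 = 0.5774.

β ≈ 0.577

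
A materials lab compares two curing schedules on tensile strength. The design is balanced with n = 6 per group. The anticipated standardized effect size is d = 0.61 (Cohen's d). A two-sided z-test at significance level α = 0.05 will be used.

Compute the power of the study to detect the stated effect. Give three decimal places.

Power ≈ 0.184

Noncentrality parameter: δ = d·√(n/2) = 0.61 × √(6/2) = 1.0566
Two-sided α = 0.05 → critical value z_{0.025} = 1.960.
Power = Φ(δ − 1.960) + Φ(−δ − 1.960) = Φ(-0.903) + Φ(-3.017) = 0.1832 + 0.0013 = 0.1844.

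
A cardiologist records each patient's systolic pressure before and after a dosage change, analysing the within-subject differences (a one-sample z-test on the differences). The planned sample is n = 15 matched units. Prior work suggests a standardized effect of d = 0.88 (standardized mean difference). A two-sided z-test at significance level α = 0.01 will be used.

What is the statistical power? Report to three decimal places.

Noncentrality parameter: δ = d·√n = 0.88 × √15 = 3.4082
Two-sided α = 0.01 → critical value z_{0.005} = 2.576.
Power = Φ(δ − 2.576) + Φ(−δ − 2.576) = Φ(0.832) + Φ(-5.984) = 0.7974 + 0.0000 = 0.7974.

Power ≈ 0.797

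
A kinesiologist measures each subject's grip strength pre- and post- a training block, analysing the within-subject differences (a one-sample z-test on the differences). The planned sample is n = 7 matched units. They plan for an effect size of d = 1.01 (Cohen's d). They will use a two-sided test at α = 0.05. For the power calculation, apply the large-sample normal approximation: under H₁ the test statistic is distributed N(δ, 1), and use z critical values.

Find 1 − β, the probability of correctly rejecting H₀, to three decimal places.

Noncentrality parameter: δ = d·√n = 1.01 × √7 = 2.6722
Two-sided α = 0.05 → critical value z_{0.025} = 1.960.
Power = Φ(δ − 1.960) + Φ(−δ − 1.960) = Φ(0.712) + Φ(-4.632) = 0.7618 + 0.0000 = 0.7618.

Power ≈ 0.762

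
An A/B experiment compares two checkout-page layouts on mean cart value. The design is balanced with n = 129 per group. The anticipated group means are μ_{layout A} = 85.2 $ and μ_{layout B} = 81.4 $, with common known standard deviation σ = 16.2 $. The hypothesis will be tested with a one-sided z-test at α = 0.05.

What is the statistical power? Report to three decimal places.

Power ≈ 0.594

Standardized effect: d = |μ_{layout A} − μ_{layout B}| / σ = |85.2 − 81.4| / 16.2 = 0.2346
Noncentrality parameter: δ = d·√(n/2) = 0.2346 × √(129/2) = 1.8839
One-sided α = 0.05 → critical value z_{0.05} = 1.645.
Power = P(Z > 1.645 − δ) = Φ(0.239) = 0.5944.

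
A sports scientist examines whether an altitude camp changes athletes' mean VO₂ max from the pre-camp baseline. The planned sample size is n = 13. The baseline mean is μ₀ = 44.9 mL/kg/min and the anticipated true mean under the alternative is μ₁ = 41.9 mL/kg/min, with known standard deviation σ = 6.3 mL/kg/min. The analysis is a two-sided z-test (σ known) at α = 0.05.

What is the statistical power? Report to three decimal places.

Standardized effect: d = |μ₁ − μ₀| / σ = |41.9 − 44.9| / 6.3 = 0.4762
Noncentrality parameter: δ = d·√n = 0.4762 × √13 = 1.7169
Critical value for a two-sided test at α = 0.05: z_{α/2} = 1.960.
Power = Φ(δ − 1.960) + Φ(−δ − 1.960) = Φ(-0.243) + Φ(-3.677) = 0.4040 + 0.0001 = 0.4041.

Power ≈ 0.404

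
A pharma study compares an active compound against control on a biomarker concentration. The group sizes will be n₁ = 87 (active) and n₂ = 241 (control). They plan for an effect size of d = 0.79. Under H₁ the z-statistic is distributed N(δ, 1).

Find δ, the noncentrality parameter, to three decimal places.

The noncentrality parameter scales effect size by the design's sample-size factor: δ = d / √(1/n₁ + 1/n₂) = 0.79 / √(1/87 + 1/241) = 6.3162

δ ≈ 6.316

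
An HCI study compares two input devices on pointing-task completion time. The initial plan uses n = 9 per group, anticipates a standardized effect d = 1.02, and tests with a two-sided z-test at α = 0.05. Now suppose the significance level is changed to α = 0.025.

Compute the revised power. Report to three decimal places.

δ = d·√(n/2) = 1.02 × √(9/2) = 2.1637 (unchanged). New critical value: z_{0.0125} = 2.241.
Revised power = Φ(δ − 2.241) + Φ(−δ − 2.241) = Φ(-0.078) + Φ(-4.405) = 0.4691 + 0.0000 = 0.4691.

Power ≈ 0.469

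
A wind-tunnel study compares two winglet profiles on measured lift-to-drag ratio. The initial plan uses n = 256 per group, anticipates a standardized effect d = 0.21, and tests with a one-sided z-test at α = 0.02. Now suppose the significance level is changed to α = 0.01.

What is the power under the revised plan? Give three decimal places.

Power ≈ 0.520

δ = d·√(n/2) = 0.21 × √(256/2) = 2.3759 (unchanged). New critical value: z_{0.01} = 2.326.
Revised power = Φ(δ − 2.326) = Φ(0.050) = 0.5198.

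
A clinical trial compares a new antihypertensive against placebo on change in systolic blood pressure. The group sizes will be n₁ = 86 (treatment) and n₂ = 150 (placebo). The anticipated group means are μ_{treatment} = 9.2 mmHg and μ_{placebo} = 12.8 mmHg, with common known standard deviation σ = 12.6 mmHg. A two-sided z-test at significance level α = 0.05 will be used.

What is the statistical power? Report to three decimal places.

Standardized effect: d = |μ_{treatment} − μ_{placebo}| / σ = |9.2 − 12.8| / 12.6 = 0.2857
Noncentrality parameter: δ = d / √(1/n₁ + 1/n₂) = 0.2857 / √(1/86 + 1/150) = 2.1124
Two-sided α = 0.05 → critical value z_{0.025} = 1.960.
Power = Φ(δ − 1.960) + Φ(−δ − 1.960) = Φ(0.152) + Φ(-4.072) = 0.5606 + 0.0000 = 0.5606.

Power ≈ 0.561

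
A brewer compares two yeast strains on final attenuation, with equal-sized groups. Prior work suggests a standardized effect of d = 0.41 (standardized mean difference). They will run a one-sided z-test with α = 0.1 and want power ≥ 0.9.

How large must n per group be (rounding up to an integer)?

n = 79 per group

For power 0.9 need Φ(δ − z_{0.1}) = 0.9, so δ = z_{0.1} + z_{0.10} = 1.282 + 1.282 = 2.563.
δ = d·√(n/2) ⇒ n = 2(δ/d)² = 2 × (2.563 / 0.41)² = 78.16.
Rounding up, n = 79 per group.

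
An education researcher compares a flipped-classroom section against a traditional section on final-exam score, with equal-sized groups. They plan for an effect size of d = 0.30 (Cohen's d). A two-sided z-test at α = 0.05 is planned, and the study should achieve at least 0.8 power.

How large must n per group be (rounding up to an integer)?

For power 0.8 need Φ(δ − z_{0.025}) = 0.8, so δ = z_{0.025} + z_{0.20} = 1.960 + 0.842 = 2.802.
(For δ > 0 the lower-tail rejection region contributes negligibly to power, so the one-term inversion is standard.)
δ = d·√(n/2) ⇒ n = 2(δ/d)² = 2 × (2.802 / 0.30)² = 174.42.
Rounding up, n = 175 per group.

n = 175 per group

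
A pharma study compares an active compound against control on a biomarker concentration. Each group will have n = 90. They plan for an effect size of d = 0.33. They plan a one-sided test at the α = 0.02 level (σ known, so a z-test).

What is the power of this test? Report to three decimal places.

Noncentrality parameter: λ = d·√(n/2) = 0.33 × √(90/2) = 2.2137
One-sided α = 0.02 → critical value z_{0.02} = 2.054.
Power = Φ(λ − 2.054) = Φ(0.160) = 0.5635.

Power ≈ 0.564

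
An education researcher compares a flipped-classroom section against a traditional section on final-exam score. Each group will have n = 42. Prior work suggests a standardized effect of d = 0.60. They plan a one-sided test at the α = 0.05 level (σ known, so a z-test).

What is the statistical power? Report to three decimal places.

Noncentrality parameter: δ = d·√(n/2) = 0.60 × √(42/2) = 2.7495
One-sided α = 0.05 → critical value z_{0.05} = 1.645.
Power = P(Z > 1.645 − δ) = Φ(1.105) = 0.8654.

Power ≈ 0.865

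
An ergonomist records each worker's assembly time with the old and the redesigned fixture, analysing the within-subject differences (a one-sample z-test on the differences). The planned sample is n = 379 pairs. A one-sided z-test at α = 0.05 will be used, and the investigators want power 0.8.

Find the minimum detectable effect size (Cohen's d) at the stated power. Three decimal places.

Need Φ(δ − 1.645) = 0.8, so δ = 1.645 + 0.842 = 2.486.
δ = d·√n ⇒ d = δ/√n = 2.486/√379 = 0.1277.

d ≈ 0.128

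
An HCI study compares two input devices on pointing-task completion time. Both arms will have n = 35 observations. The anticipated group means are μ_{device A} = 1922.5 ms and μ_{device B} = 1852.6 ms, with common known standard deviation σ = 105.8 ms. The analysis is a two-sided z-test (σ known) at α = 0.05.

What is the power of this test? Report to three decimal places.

Standardized effect: d = |μ_{device A} − μ_{device B}| / σ = |1922.5 − 1852.6| / 105.8 = 0.6607
Noncentrality parameter: δ = d·√(n/2) = 0.6607 × √(35/2) = 2.7638
Two-sided α = 0.05 → critical value z_{0.025} = 1.960.
Power = Φ(δ − 1.960) + Φ(−δ − 1.960) = Φ(0.804) + Φ(-4.724) = 0.7893 + 0.0000 = 0.7893.

Power ≈ 0.789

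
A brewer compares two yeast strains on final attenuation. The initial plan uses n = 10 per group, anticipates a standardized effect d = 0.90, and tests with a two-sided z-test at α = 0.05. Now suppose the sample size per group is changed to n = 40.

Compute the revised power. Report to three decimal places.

With n = 40 per group: δ = d·√(n/2) = 0.90 × √(40/2) = 4.0249. Critical value z_{0.025} = 1.960.
Revised power = Φ(δ − 1.960) + Φ(−δ − 1.960) = Φ(2.065) + Φ(-5.985) = 0.9805 + 0.0000 = 0.9805.

Power ≈ 0.981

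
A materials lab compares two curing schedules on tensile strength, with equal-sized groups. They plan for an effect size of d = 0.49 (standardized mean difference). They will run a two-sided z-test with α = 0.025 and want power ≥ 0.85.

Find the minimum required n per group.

n = 90 per group

For power 0.85 need Φ(δ − z_{0.0125}) = 0.85, so δ = z_{0.0125} + z_{0.15} = 2.241 + 1.036 = 3.278.
(For δ > 0 the lower-tail rejection region contributes negligibly to power, so the one-term inversion is standard.)
δ = d·√(n/2) ⇒ n = 2(δ/d)² = 2 × (3.278 / 0.49)² = 89.50.
Rounding up, n = 90 per group.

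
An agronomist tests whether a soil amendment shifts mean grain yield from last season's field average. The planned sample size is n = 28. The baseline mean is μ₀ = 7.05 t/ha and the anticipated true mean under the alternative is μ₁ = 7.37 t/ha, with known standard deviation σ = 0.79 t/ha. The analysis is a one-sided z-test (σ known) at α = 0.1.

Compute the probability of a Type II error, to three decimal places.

β ≈ 0.194

Standardized effect: d = |μ₁ − μ₀| / σ = |7.37 − 7.05| / 0.79 = 0.4051
Noncentrality parameter: δ = d·√n = 0.4051 × √28 = 2.1434
One-sided α = 0.1 → critical value z_{0.1} = 1.282.
Power = Φ(δ − 1.282) = Φ(0.862) = 0.8056.
Type II error: β = 1 − power = 1 − 0.8056 = 0.1944.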